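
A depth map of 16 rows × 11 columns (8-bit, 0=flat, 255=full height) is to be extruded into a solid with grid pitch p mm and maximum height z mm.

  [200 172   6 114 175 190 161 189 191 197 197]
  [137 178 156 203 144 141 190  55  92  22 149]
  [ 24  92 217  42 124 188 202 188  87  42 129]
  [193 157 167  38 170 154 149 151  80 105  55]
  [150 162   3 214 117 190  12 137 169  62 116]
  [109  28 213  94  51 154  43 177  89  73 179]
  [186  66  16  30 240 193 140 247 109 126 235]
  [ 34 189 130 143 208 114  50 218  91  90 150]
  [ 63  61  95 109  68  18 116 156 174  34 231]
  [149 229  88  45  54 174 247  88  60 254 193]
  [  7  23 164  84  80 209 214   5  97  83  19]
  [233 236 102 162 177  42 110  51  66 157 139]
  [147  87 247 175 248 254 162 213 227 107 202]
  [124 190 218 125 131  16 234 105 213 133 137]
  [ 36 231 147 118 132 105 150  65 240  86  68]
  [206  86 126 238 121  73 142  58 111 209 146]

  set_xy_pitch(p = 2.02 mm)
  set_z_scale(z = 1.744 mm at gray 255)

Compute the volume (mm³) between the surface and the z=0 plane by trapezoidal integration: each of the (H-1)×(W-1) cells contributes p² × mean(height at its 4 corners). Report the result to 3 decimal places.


height_mm = gray/255 × 1.744; cell vol = 2.02² × mean(4 corners)
unit = 2.02² × 1.744 / (4×255) = 0.00697668 mm³ per gray-sum
row 0: Σ corner-gray over 10 cells = 5835  → 40.7090
row 1: Σ corner-gray over 10 cells = 5165  → 36.0346
row 2: Σ corner-gray over 10 cells = 5107  → 35.6299
row 3: Σ corner-gray over 10 cells = 4988  → 34.7997
row 4: Σ corner-gray over 10 cells = 4530  → 31.6044
row 5: Σ corner-gray over 10 cells = 4887  → 34.0951
row 6: Σ corner-gray over 10 cells = 5405  → 37.7090
row 7: Σ corner-gray over 10 cells = 4606  → 32.1346
row 8: Σ corner-gray over 10 cells = 4776  → 33.3206
row 9: Σ corner-gray over 10 cells = 4764  → 33.2369
row 10: Σ corner-gray over 10 cells = 4522  → 31.5486
row 11: Σ corner-gray over 10 cells = 6367  → 44.4205
row 12: Σ corner-gray over 10 cells = 6780  → 47.3019
row 13: Σ corner-gray over 10 cells = 5643  → 39.3694
row 14: Σ corner-gray over 10 cells = 5332  → 37.1997
Σ rows: total corner-gray = 78707  → 549.1139 mm³

549.114


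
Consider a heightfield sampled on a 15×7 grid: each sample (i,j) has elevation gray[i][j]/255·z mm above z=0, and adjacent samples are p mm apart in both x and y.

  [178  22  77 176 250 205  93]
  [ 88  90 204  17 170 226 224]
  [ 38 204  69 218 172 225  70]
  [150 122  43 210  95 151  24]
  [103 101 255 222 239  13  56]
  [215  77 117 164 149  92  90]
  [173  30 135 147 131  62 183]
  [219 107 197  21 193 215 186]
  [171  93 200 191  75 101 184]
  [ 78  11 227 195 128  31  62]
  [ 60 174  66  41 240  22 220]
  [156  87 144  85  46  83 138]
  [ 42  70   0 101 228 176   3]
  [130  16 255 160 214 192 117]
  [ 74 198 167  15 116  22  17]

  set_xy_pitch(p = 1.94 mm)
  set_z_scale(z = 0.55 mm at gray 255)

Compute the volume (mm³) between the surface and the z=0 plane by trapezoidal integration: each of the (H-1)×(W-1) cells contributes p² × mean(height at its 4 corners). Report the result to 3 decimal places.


87.990

height_mm = gray/255 × 0.55; cell vol = 1.94² × mean(4 corners)
unit = 1.94² × 0.55 / (4×255) = 0.00202939 mm³ per gray-sum
row 0: Σ corner-gray over 6 cells = 3457  → 7.0156
row 1: Σ corner-gray over 6 cells = 3610  → 7.3261
row 2: Σ corner-gray over 6 cells = 3300  → 6.6970
row 3: Σ corner-gray over 6 cells = 3235  → 6.5651
row 4: Σ corner-gray over 6 cells = 3322  → 6.7416
row 5: Σ corner-gray over 6 cells = 2869  → 5.8223
row 6: Σ corner-gray over 6 cells = 3237  → 6.5691
row 7: Σ corner-gray over 6 cells = 3546  → 7.1962
row 8: Σ corner-gray over 6 cells = 2999  → 6.0861
row 9: Σ corner-gray over 6 cells = 2690  → 5.4591
row 10: Σ corner-gray over 6 cells = 2550  → 5.1749
row 11: Σ corner-gray over 6 cells = 2379  → 4.8279
row 12: Σ corner-gray over 6 cells = 3116  → 6.3236
row 13: Σ corner-gray over 6 cells = 3048  → 6.1856
Σ rows: total corner-gray = 43358  → 87.9904 mm³


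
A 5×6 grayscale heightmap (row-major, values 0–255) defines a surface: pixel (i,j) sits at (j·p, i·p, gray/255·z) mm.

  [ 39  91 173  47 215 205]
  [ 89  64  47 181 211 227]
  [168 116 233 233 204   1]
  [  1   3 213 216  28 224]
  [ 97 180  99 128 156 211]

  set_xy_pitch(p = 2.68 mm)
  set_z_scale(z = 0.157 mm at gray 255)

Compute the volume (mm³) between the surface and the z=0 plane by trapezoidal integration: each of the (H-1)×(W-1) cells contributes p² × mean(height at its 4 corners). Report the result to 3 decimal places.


height_mm = gray/255 × 0.157; cell vol = 2.68² × mean(4 corners)
unit = 2.68² × 0.157 / (4×255) = 0.00110553 mm³ per gray-sum
row 0: Σ corner-gray over 5 cells = 2618  → 2.8943
row 1: Σ corner-gray over 5 cells = 3063  → 3.3862
row 2: Σ corner-gray over 5 cells = 2886  → 3.1905
row 3: Σ corner-gray over 5 cells = 2579  → 2.8512
Σ rows: total corner-gray = 11146  → 12.3222 mm³

12.322


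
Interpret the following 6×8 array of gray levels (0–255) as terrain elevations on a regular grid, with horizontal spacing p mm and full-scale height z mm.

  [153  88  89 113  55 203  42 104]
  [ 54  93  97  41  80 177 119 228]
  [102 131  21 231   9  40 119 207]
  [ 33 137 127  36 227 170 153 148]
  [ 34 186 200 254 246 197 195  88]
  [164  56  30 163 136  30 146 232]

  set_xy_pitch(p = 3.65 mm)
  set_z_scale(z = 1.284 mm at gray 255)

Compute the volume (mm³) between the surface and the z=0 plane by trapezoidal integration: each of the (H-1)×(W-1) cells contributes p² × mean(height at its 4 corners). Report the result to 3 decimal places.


height_mm = gray/255 × 1.284; cell vol = 3.65² × mean(4 corners)
unit = 3.65² × 1.284 / (4×255) = 0.0167707 mm³ per gray-sum
row 0: Σ corner-gray over 7 cells = 2933  → 49.1884
row 1: Σ corner-gray over 7 cells = 2907  → 48.7524
row 2: Σ corner-gray over 7 cells = 3292  → 55.2091
row 3: Σ corner-gray over 7 cells = 4559  → 76.4575
row 4: Σ corner-gray over 7 cells = 4196  → 70.3698
Σ rows: total corner-gray = 17887  → 299.9771 mm³

299.977


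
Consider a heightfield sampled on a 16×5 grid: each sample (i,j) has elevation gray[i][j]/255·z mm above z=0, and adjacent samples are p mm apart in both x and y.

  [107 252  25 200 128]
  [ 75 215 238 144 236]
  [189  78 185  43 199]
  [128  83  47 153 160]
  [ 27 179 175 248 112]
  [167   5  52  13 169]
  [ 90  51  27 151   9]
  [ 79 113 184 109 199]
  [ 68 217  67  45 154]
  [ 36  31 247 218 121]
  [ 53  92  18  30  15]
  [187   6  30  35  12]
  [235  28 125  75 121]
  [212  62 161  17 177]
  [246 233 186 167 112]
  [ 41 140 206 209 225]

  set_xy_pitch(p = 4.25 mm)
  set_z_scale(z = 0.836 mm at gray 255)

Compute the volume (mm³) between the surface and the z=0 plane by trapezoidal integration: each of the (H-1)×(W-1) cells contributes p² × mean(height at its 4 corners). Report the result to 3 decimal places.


height_mm = gray/255 × 0.836; cell vol = 4.25² × mean(4 corners)
unit = 4.25² × 0.836 / (4×255) = 0.0148042 mm³ per gray-sum
row 0: Σ corner-gray over 4 cells = 2694  → 39.8824
row 1: Σ corner-gray over 4 cells = 2505  → 37.0844
row 2: Σ corner-gray over 4 cells = 1854  → 27.4469
row 3: Σ corner-gray over 4 cells = 2197  → 32.5248
row 4: Σ corner-gray over 4 cells = 1819  → 26.9288
row 5: Σ corner-gray over 4 cells = 1033  → 15.2927
row 6: Σ corner-gray over 4 cells = 1647  → 24.3825
row 7: Σ corner-gray over 4 cells = 1970  → 29.1642
row 8: Σ corner-gray over 4 cells = 2029  → 30.0377
row 9: Σ corner-gray over 4 cells = 1497  → 22.1618
row 10: Σ corner-gray over 4 cells = 689  → 10.2001
row 11: Σ corner-gray over 4 cells = 1153  → 17.0692
row 12: Σ corner-gray over 4 cells = 1681  → 24.8858
row 13: Σ corner-gray over 4 cells = 2399  → 35.5152
row 14: Σ corner-gray over 4 cells = 2906  → 43.0209
Σ rows: total corner-gray = 28073  → 415.5974 mm³

415.597


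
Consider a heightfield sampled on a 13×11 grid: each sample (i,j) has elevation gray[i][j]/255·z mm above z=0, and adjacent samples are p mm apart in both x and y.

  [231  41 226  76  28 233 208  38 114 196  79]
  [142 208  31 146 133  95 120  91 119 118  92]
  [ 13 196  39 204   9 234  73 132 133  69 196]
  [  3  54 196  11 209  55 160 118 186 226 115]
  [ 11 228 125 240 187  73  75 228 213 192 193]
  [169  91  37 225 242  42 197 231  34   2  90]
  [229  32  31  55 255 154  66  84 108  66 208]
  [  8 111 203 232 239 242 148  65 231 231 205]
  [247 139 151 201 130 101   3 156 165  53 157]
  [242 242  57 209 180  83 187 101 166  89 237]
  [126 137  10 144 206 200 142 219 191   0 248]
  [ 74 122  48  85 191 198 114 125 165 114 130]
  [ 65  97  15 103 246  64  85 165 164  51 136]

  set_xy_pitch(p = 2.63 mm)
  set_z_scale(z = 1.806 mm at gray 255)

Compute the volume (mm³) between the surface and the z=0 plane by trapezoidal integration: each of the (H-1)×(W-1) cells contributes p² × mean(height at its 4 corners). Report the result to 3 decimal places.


height_mm = gray/255 × 1.806; cell vol = 2.63² × mean(4 corners)
unit = 2.63² × 1.806 / (4×255) = 0.012247 mm³ per gray-sum
row 0: Σ corner-gray over 10 cells = 4986  → 61.0635
row 1: Σ corner-gray over 10 cells = 4743  → 58.0874
row 2: Σ corner-gray over 10 cells = 4935  → 60.4389
row 3: Σ corner-gray over 10 cells = 5874  → 71.9388
row 4: Σ corner-gray over 10 cells = 5787  → 70.8733
row 5: Σ corner-gray over 10 cells = 4600  → 56.3361
row 6: Σ corner-gray over 10 cells = 5756  → 70.4936
row 7: Σ corner-gray over 10 cells = 6219  → 76.1640
row 8: Σ corner-gray over 10 cells = 5709  → 69.9180
row 9: Σ corner-gray over 10 cells = 5979  → 73.2247
row 10: Σ corner-gray over 10 cells = 5400  → 66.1337
row 11: Σ corner-gray over 10 cells = 4709  → 57.6710
Σ rows: total corner-gray = 64697  → 792.3430 mm³

792.343


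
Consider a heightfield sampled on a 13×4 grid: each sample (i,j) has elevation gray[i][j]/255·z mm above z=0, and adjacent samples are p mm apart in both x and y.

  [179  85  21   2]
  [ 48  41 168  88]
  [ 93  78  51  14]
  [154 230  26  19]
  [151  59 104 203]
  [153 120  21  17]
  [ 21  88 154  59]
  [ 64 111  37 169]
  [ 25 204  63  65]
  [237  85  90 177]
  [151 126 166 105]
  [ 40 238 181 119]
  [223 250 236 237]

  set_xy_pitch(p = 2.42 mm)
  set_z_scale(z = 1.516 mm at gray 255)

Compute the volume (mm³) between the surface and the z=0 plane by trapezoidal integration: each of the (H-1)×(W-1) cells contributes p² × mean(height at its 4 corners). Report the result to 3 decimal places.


height_mm = gray/255 × 1.516; cell vol = 2.42² × mean(4 corners)
unit = 2.42² × 1.516 / (4×255) = 0.00870422 mm³ per gray-sum
row 0: Σ corner-gray over 3 cells = 947  → 8.2429
row 1: Σ corner-gray over 3 cells = 919  → 7.9992
row 2: Σ corner-gray over 3 cells = 1050  → 9.1394
row 3: Σ corner-gray over 3 cells = 1365  → 11.8813
row 4: Σ corner-gray over 3 cells = 1132  → 9.8532
row 5: Σ corner-gray over 3 cells = 1016  → 8.8435
row 6: Σ corner-gray over 3 cells = 1093  → 9.5137
row 7: Σ corner-gray over 3 cells = 1153  → 10.0360
row 8: Σ corner-gray over 3 cells = 1388  → 12.0815
row 9: Σ corner-gray over 3 cells = 1604  → 13.9616
row 10: Σ corner-gray over 3 cells = 1837  → 15.9896
row 11: Σ corner-gray over 3 cells = 2429  → 21.1425
Σ rows: total corner-gray = 15933  → 138.6843 mm³

138.684


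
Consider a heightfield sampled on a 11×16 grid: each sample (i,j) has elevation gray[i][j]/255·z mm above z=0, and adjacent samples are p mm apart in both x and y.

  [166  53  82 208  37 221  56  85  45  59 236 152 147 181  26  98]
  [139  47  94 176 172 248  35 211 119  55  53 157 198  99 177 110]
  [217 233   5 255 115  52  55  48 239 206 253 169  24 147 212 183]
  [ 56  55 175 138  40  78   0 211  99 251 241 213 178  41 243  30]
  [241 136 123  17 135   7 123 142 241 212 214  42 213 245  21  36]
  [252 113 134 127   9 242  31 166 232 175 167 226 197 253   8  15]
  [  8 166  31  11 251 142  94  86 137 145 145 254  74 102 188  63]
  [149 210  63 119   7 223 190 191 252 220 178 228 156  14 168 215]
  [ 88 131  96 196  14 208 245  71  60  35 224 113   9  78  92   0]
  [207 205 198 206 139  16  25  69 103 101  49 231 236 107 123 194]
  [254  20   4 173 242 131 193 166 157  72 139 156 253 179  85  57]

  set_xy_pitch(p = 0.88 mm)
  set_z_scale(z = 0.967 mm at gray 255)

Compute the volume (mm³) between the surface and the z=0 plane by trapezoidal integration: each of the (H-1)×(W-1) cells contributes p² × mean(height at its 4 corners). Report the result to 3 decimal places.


59.371

height_mm = gray/255 × 0.967; cell vol = 0.88² × mean(4 corners)
unit = 0.88² × 0.967 / (4×255) = 0.000734162 mm³ per gray-sum
row 0: Σ corner-gray over 15 cells = 7371  → 5.4115
row 1: Σ corner-gray over 15 cells = 8357  → 6.1354
row 2: Σ corner-gray over 15 cells = 8438  → 6.1949
row 3: Σ corner-gray over 15 cells = 8031  → 5.8961
row 4: Σ corner-gray over 15 cells = 8446  → 6.2007
row 5: Σ corner-gray over 15 cells = 8150  → 5.9834
row 6: Σ corner-gray over 15 cells = 8525  → 6.2587
row 7: Σ corner-gray over 15 cells = 8034  → 5.8983
row 8: Σ corner-gray over 15 cells = 7249  → 5.3219
row 9: Σ corner-gray over 15 cells = 8268  → 6.0700
Σ rows: total corner-gray = 80869  → 59.3709 mm³


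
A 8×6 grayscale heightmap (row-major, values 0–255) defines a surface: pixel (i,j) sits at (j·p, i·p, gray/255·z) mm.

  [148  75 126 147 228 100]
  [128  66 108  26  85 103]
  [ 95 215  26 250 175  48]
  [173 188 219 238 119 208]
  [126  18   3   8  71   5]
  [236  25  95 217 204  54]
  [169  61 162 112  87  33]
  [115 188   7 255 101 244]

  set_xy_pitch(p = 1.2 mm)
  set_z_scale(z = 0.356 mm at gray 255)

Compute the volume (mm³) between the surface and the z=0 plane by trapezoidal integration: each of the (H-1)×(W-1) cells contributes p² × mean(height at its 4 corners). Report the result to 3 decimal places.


height_mm = gray/255 × 0.356; cell vol = 1.2² × mean(4 corners)
unit = 1.2² × 0.356 / (4×255) = 0.000502588 mm³ per gray-sum
row 0: Σ corner-gray over 5 cells = 2201  → 1.1062
row 1: Σ corner-gray over 5 cells = 2276  → 1.1439
row 2: Σ corner-gray over 5 cells = 3384  → 1.7008
row 3: Σ corner-gray over 5 cells = 2240  → 1.1258
row 4: Σ corner-gray over 5 cells = 1703  → 0.8559
row 5: Σ corner-gray over 5 cells = 2418  → 1.2153
row 6: Σ corner-gray over 5 cells = 2507  → 1.2600
Σ rows: total corner-gray = 16729  → 8.4078 mm³

8.408


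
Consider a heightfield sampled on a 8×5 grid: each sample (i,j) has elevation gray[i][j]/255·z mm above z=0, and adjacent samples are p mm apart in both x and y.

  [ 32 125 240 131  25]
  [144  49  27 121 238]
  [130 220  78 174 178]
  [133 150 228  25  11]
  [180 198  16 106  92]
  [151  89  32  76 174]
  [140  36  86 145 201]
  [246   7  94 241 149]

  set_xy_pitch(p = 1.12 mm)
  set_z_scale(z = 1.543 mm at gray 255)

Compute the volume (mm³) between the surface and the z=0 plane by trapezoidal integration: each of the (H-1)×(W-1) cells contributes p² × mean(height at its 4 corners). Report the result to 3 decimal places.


height_mm = gray/255 × 1.543; cell vol = 1.12² × mean(4 corners)
unit = 1.12² × 1.543 / (4×255) = 0.00189759 mm³ per gray-sum
row 0: Σ corner-gray over 4 cells = 1825  → 3.4631
row 1: Σ corner-gray over 4 cells = 2028  → 3.8483
row 2: Σ corner-gray over 4 cells = 2202  → 4.1785
row 3: Σ corner-gray over 4 cells = 1862  → 3.5333
row 4: Σ corner-gray over 4 cells = 1631  → 3.0950
row 5: Σ corner-gray over 4 cells = 1594  → 3.0248
row 6: Σ corner-gray over 4 cells = 1954  → 3.7079
Σ rows: total corner-gray = 13096  → 24.8508 mm³

24.851


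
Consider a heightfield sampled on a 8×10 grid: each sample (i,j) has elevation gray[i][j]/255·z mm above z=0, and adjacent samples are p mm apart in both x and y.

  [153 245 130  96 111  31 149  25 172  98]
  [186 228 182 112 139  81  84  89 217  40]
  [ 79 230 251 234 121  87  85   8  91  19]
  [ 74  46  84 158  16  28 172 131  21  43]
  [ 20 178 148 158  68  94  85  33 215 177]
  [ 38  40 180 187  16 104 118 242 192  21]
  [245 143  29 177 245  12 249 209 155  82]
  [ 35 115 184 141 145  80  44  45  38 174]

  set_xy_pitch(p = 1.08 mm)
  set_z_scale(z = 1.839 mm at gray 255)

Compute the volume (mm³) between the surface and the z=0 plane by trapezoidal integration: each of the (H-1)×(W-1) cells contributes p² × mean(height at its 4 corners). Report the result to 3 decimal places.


height_mm = gray/255 × 1.839; cell vol = 1.08² × mean(4 corners)
unit = 1.08² × 1.839 / (4×255) = 0.00210295 mm³ per gray-sum
row 0: Σ corner-gray over 9 cells = 4659  → 9.7976
row 1: Σ corner-gray over 9 cells = 4802  → 10.0984
row 2: Σ corner-gray over 9 cells = 3741  → 7.8671
row 3: Σ corner-gray over 9 cells = 3584  → 7.5370
row 4: Σ corner-gray over 9 cells = 4372  → 9.1941
row 5: Σ corner-gray over 9 cells = 4982  → 10.4769
row 6: Σ corner-gray over 9 cells = 4558  → 9.5852
Σ rows: total corner-gray = 30698  → 64.5564 mm³

64.556


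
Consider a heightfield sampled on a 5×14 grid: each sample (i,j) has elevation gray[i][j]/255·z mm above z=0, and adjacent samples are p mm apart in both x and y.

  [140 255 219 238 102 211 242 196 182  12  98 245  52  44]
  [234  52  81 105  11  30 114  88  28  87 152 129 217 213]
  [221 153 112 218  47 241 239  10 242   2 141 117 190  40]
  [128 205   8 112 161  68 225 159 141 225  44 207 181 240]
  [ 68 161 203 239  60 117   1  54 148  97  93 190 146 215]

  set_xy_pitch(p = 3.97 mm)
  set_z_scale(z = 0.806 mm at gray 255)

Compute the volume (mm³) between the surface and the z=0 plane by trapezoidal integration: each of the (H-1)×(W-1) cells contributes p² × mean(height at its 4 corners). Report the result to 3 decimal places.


347.584

height_mm = gray/255 × 0.806; cell vol = 3.97² × mean(4 corners)
unit = 3.97² × 0.806 / (4×255) = 0.0124542 mm³ per gray-sum
row 0: Σ corner-gray over 13 cells = 6923  → 86.2204
row 1: Σ corner-gray over 13 cells = 6320  → 78.7106
row 2: Σ corner-gray over 13 cells = 7525  → 93.7179
row 3: Σ corner-gray over 13 cells = 7141  → 88.9355
Σ rows: total corner-gray = 27909  → 347.5843 mm³


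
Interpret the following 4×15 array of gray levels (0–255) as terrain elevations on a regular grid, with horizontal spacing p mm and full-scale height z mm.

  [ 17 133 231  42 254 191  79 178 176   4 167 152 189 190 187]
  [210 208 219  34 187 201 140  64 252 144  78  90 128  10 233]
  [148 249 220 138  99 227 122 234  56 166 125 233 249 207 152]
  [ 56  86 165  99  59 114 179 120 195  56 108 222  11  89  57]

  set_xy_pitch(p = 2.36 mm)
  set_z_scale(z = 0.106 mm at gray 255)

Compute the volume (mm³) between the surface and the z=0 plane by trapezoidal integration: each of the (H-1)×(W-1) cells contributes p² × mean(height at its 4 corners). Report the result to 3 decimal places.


14.528

height_mm = gray/255 × 0.106; cell vol = 2.36² × mean(4 corners)
unit = 2.36² × 0.106 / (4×255) = 0.000578802 mm³ per gray-sum
row 0: Σ corner-gray over 14 cells = 8129  → 4.7051
row 1: Σ corner-gray over 14 cells = 8903  → 5.1531
row 2: Σ corner-gray over 14 cells = 8069  → 4.6703
Σ rows: total corner-gray = 25101  → 14.5285 mm³


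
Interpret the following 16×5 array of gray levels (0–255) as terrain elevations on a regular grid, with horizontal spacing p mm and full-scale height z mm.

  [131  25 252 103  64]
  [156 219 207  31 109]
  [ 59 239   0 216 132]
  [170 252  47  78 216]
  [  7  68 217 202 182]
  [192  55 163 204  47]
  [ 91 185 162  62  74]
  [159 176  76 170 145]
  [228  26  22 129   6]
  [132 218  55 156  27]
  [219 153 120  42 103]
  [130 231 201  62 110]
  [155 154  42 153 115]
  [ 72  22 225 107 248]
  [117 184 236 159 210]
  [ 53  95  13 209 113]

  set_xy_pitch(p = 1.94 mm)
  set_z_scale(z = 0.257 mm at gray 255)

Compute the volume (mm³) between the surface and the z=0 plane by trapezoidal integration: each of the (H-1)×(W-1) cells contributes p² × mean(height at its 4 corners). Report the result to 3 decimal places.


30.232

height_mm = gray/255 × 0.257; cell vol = 1.94² × mean(4 corners)
unit = 1.94² × 0.257 / (4×255) = 0.00094828 mm³ per gray-sum
row 0: Σ corner-gray over 4 cells = 2134  → 2.0236
row 1: Σ corner-gray over 4 cells = 2280  → 2.1621
row 2: Σ corner-gray over 4 cells = 2241  → 2.1251
row 3: Σ corner-gray over 4 cells = 2303  → 2.1839
row 4: Σ corner-gray over 4 cells = 2246  → 2.1298
row 5: Σ corner-gray over 4 cells = 2066  → 1.9591
row 6: Σ corner-gray over 4 cells = 2131  → 2.0208
row 7: Σ corner-gray over 4 cells = 1736  → 1.6462
row 8: Σ corner-gray over 4 cells = 1605  → 1.5220
row 9: Σ corner-gray over 4 cells = 1969  → 1.8672
row 10: Σ corner-gray over 4 cells = 2180  → 2.0672
row 11: Σ corner-gray over 4 cells = 2196  → 2.0824
row 12: Σ corner-gray over 4 cells = 1996  → 1.8928
row 13: Σ corner-gray over 4 cells = 2513  → 2.3830
row 14: Σ corner-gray over 4 cells = 2285  → 2.1668
Σ rows: total corner-gray = 31881  → 30.2321 mm³


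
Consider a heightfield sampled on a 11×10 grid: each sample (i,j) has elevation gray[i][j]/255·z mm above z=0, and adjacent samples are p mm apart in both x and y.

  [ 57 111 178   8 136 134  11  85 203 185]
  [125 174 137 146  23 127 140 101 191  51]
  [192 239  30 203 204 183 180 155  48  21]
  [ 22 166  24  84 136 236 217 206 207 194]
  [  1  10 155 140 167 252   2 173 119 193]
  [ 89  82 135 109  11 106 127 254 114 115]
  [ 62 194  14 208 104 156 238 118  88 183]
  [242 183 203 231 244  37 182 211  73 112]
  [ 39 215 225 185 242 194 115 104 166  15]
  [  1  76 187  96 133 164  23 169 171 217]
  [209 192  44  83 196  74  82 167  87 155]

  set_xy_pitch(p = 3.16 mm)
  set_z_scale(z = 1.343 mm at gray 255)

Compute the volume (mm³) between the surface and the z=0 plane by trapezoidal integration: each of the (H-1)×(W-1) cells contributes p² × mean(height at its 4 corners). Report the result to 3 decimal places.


654.545

height_mm = gray/255 × 1.343; cell vol = 3.16² × mean(4 corners)
unit = 3.16² × 1.343 / (4×255) = 0.0131477 mm³ per gray-sum
row 0: Σ corner-gray over 9 cells = 4228  → 55.5885
row 1: Σ corner-gray over 9 cells = 4951  → 65.0943
row 2: Σ corner-gray over 9 cells = 5465  → 71.8522
row 3: Σ corner-gray over 9 cells = 4998  → 65.7122
row 4: Σ corner-gray over 9 cells = 4310  → 56.6666
row 5: Σ corner-gray over 9 cells = 4565  → 60.0193
row 6: Σ corner-gray over 9 cells = 5567  → 73.1933
row 7: Σ corner-gray over 9 cells = 6028  → 79.2544
row 8: Σ corner-gray over 9 cells = 5202  → 68.3944
row 9: Σ corner-gray over 9 cells = 4470  → 58.7702
Σ rows: total corner-gray = 49784  → 654.5454 mm³


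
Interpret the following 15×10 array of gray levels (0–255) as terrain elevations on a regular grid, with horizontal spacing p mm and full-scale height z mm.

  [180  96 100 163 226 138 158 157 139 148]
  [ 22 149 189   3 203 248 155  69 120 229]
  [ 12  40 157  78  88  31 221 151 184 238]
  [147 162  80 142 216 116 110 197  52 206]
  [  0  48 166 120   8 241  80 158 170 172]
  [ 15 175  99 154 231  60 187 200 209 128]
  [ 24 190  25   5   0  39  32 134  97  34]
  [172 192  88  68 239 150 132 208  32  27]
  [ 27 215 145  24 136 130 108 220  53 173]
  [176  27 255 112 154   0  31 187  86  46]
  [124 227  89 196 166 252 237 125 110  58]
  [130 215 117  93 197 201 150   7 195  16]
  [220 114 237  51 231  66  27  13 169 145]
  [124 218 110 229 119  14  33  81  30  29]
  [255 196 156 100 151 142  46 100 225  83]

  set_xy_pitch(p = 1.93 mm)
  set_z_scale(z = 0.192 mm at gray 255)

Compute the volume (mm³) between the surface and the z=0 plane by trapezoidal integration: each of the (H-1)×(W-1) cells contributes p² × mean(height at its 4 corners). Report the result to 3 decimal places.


height_mm = gray/255 × 0.192; cell vol = 1.93² × mean(4 corners)
unit = 1.93² × 0.192 / (4×255) = 0.000701158 mm³ per gray-sum
row 0: Σ corner-gray over 9 cells = 5205  → 3.6495
row 1: Σ corner-gray over 9 cells = 4673  → 3.2765
row 2: Σ corner-gray over 9 cells = 4653  → 3.2625
row 3: Σ corner-gray over 9 cells = 4657  → 3.2653
row 4: Σ corner-gray over 9 cells = 4927  → 3.4546
row 5: Σ corner-gray over 9 cells = 3875  → 2.7170
row 6: Σ corner-gray over 9 cells = 3519  → 2.4674
row 7: Σ corner-gray over 9 cells = 4679  → 3.2807
row 8: Σ corner-gray over 9 cells = 4188  → 2.9364
row 9: Σ corner-gray over 9 cells = 4912  → 3.4441
row 10: Σ corner-gray over 9 cells = 5482  → 3.8437
row 11: Σ corner-gray over 9 cells = 4677  → 3.2793
row 12: Σ corner-gray over 9 cells = 4002  → 2.8060
row 13: Σ corner-gray over 9 cells = 4391  → 3.0788
Σ rows: total corner-gray = 63840  → 44.7619 mm³

44.762


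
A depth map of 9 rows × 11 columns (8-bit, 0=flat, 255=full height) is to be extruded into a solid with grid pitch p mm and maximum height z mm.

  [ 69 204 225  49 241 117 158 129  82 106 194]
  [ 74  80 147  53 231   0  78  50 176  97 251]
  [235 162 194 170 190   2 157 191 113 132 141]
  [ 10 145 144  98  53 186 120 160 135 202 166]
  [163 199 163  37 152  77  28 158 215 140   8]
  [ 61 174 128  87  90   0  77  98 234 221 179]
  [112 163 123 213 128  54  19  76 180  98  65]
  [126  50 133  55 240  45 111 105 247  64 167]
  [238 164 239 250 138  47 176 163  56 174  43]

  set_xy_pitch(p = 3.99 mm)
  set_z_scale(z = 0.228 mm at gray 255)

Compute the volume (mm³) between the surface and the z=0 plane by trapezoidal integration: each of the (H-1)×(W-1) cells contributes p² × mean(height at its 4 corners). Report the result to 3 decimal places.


145.504

height_mm = gray/255 × 0.228; cell vol = 3.99² × mean(4 corners)
unit = 3.99² × 0.228 / (4×255) = 0.00355861 mm³ per gray-sum
row 0: Σ corner-gray over 10 cells = 5034  → 17.9140
row 1: Σ corner-gray over 10 cells = 5147  → 18.3162
row 2: Σ corner-gray over 10 cells = 5660  → 20.1417
row 3: Σ corner-gray over 10 cells = 5171  → 18.4016
row 4: Σ corner-gray over 10 cells = 4967  → 17.6756
row 5: Σ corner-gray over 10 cells = 4743  → 16.8785
row 6: Σ corner-gray over 10 cells = 4678  → 16.6472
row 7: Σ corner-gray over 10 cells = 5488  → 19.5297
Σ rows: total corner-gray = 40888  → 145.5045 mm³


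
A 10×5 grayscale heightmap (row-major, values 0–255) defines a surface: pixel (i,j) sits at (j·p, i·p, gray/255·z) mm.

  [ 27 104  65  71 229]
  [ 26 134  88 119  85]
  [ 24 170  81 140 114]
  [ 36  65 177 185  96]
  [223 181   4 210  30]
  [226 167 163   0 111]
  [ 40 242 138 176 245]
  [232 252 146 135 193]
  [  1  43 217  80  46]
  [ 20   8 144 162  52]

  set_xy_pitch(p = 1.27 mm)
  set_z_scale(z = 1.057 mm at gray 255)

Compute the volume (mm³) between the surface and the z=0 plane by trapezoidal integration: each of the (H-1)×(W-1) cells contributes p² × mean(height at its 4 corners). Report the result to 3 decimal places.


30.326

height_mm = gray/255 × 1.057; cell vol = 1.27² × mean(4 corners)
unit = 1.27² × 1.057 / (4×255) = 0.00167141 mm³ per gray-sum
row 0: Σ corner-gray over 4 cells = 1529  → 2.5556
row 1: Σ corner-gray over 4 cells = 1713  → 2.8631
row 2: Σ corner-gray over 4 cells = 1906  → 3.1857
row 3: Σ corner-gray over 4 cells = 2029  → 3.3913
row 4: Σ corner-gray over 4 cells = 2040  → 3.4097
row 5: Σ corner-gray over 4 cells = 2394  → 4.0013
row 6: Σ corner-gray over 4 cells = 2888  → 4.8270
row 7: Σ corner-gray over 4 cells = 2218  → 3.7072
row 8: Σ corner-gray over 4 cells = 1427  → 2.3851
Σ rows: total corner-gray = 18144  → 30.3260 mm³


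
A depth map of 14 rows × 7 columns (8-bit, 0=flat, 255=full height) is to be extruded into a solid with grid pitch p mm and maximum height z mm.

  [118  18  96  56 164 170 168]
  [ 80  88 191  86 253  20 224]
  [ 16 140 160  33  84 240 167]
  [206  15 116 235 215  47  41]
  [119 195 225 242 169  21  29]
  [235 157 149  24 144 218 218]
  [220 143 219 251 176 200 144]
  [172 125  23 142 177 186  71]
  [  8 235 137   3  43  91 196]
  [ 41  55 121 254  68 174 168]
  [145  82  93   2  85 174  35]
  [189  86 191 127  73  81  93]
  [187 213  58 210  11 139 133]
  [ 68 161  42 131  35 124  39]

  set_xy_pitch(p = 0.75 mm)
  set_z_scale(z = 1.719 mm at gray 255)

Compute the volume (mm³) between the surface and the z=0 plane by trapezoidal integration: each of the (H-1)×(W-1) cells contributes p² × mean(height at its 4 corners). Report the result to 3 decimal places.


38.223

height_mm = gray/255 × 1.719; cell vol = 0.75² × mean(4 corners)
unit = 0.75² × 1.719 / (4×255) = 0.000947978 mm³ per gray-sum
row 0: Σ corner-gray over 6 cells = 2874  → 2.7245
row 1: Σ corner-gray over 6 cells = 3077  → 2.9169
row 2: Σ corner-gray over 6 cells = 3000  → 2.8439
row 3: Σ corner-gray over 6 cells = 3355  → 3.1805
row 4: Σ corner-gray over 6 cells = 3689  → 3.4971
row 5: Σ corner-gray over 6 cells = 4179  → 3.9616
row 6: Σ corner-gray over 6 cells = 3891  → 3.6886
row 7: Σ corner-gray over 6 cells = 2771  → 2.6268
row 8: Σ corner-gray over 6 cells = 2775  → 2.6306
row 9: Σ corner-gray over 6 cells = 2605  → 2.4695
row 10: Σ corner-gray over 6 cells = 2450  → 2.3225
row 11: Σ corner-gray over 6 cells = 2980  → 2.8250
row 12: Σ corner-gray over 6 cells = 2675  → 2.5358
Σ rows: total corner-gray = 40321  → 38.2234 mm³


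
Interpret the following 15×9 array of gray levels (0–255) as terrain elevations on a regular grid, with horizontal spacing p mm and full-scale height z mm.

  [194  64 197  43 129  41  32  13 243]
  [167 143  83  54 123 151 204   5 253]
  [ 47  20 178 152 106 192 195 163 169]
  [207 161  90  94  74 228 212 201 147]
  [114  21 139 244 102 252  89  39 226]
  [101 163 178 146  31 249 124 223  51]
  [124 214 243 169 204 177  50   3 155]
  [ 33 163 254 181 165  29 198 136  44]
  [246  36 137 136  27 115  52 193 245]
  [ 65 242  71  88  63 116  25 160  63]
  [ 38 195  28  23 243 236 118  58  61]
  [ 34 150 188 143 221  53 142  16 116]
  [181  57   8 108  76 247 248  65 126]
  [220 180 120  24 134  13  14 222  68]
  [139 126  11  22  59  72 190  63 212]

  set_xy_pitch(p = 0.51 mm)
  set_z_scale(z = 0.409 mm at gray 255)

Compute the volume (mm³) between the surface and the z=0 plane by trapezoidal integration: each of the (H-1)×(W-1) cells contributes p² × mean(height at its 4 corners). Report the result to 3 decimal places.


height_mm = gray/255 × 0.409; cell vol = 0.51² × mean(4 corners)
unit = 0.51² × 0.409 / (4×255) = 0.000104295 mm³ per gray-sum
row 0: Σ corner-gray over 8 cells = 3421  → 0.3568
row 1: Σ corner-gray over 8 cells = 4174  → 0.4353
row 2: Σ corner-gray over 8 cells = 4702  → 0.4904
row 3: Σ corner-gray over 8 cells = 4586  → 0.4783
row 4: Σ corner-gray over 8 cells = 4492  → 0.4685
row 5: Σ corner-gray over 8 cells = 4779  → 0.4984
row 6: Σ corner-gray over 8 cells = 4728  → 0.4931
row 7: Σ corner-gray over 8 cells = 4212  → 0.4393
row 8: Σ corner-gray over 8 cells = 3541  → 0.3693
row 9: Σ corner-gray over 8 cells = 3559  → 0.3712
row 10: Σ corner-gray over 8 cells = 3877  → 0.4044
row 11: Σ corner-gray over 8 cells = 3901  → 0.4069
row 12: Σ corner-gray over 8 cells = 3627  → 0.3783
row 13: Σ corner-gray over 8 cells = 3139  → 0.3274
Σ rows: total corner-gray = 56738  → 5.9175 mm³

5.917


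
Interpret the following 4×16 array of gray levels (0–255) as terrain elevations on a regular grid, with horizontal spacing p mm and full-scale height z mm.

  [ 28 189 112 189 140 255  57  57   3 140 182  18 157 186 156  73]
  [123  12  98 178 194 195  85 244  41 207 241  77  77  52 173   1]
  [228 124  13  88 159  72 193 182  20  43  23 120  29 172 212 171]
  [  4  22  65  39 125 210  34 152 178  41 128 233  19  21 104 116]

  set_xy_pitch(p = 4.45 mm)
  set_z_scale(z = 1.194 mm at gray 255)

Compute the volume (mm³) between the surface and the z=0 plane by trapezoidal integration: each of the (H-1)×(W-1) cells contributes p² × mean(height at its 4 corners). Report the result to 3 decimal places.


486.491

height_mm = gray/255 × 1.194; cell vol = 4.45² × mean(4 corners)
unit = 4.45² × 1.194 / (4×255) = 0.0231806 mm³ per gray-sum
row 0: Σ corner-gray over 15 cells = 7655  → 177.4473
row 1: Σ corner-gray over 15 cells = 7171  → 166.2279
row 2: Σ corner-gray over 15 cells = 6161  → 142.8155
Σ rows: total corner-gray = 20987  → 486.4907 mm³


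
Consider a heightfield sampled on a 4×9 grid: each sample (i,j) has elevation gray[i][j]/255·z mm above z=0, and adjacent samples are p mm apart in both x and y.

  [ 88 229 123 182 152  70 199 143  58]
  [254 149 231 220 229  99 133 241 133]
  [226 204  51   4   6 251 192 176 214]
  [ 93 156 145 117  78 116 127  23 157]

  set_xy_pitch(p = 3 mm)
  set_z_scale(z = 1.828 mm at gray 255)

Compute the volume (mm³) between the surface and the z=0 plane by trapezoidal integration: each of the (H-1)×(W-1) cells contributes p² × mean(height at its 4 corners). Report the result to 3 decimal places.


height_mm = gray/255 × 1.828; cell vol = 3² × mean(4 corners)
unit = 3² × 1.828 / (4×255) = 0.0161294 mm³ per gray-sum
row 0: Σ corner-gray over 8 cells = 5333  → 86.0182
row 1: Σ corner-gray over 8 cells = 5199  → 83.8568
row 2: Σ corner-gray over 8 cells = 3982  → 64.2273
Σ rows: total corner-gray = 14514  → 234.1023 mm³

234.102


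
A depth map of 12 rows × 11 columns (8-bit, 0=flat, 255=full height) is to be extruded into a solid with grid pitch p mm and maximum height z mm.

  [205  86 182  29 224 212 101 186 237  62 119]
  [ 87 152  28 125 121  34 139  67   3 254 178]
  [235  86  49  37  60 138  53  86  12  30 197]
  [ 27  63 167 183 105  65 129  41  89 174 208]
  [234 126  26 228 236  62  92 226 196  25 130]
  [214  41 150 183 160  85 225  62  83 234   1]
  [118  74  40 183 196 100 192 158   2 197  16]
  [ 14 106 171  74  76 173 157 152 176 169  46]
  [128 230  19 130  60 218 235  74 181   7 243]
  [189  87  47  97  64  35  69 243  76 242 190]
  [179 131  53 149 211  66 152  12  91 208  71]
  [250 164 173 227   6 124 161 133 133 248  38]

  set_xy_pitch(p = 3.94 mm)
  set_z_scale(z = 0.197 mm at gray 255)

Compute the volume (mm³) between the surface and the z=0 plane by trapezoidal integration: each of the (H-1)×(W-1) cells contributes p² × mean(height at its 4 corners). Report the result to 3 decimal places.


160.253

height_mm = gray/255 × 0.197; cell vol = 3.94² × mean(4 corners)
unit = 3.94² × 0.197 / (4×255) = 0.00299819 mm³ per gray-sum
row 0: Σ corner-gray over 10 cells = 5073  → 15.2098
row 1: Σ corner-gray over 10 cells = 3645  → 10.9284
row 2: Σ corner-gray over 10 cells = 3801  → 11.3961
row 3: Σ corner-gray over 10 cells = 5065  → 15.1858
row 4: Σ corner-gray over 10 cells = 5459  → 16.3671
row 5: Σ corner-gray over 10 cells = 5079  → 15.2278
row 6: Σ corner-gray over 10 cells = 4986  → 14.9490
row 7: Σ corner-gray over 10 cells = 5247  → 15.7315
row 8: Σ corner-gray over 10 cells = 4978  → 14.9250
row 9: Σ corner-gray over 10 cells = 4695  → 14.0765
row 10: Σ corner-gray over 10 cells = 5422  → 16.2562
Σ rows: total corner-gray = 53450  → 160.2530 mm³


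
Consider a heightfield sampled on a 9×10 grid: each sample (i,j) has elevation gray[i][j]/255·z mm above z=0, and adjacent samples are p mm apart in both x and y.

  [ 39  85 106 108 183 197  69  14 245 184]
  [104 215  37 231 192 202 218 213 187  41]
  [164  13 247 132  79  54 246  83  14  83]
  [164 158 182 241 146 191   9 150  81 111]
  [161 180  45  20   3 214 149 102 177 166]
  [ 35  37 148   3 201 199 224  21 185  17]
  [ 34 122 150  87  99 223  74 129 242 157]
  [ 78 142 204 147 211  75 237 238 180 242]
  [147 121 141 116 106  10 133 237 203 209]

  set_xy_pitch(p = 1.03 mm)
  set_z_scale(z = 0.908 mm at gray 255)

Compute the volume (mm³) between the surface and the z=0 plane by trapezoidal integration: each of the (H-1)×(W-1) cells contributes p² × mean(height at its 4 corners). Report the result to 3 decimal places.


height_mm = gray/255 × 0.908; cell vol = 1.03² × mean(4 corners)
unit = 1.03² × 0.908 / (4×255) = 0.000944409 mm³ per gray-sum
row 0: Σ corner-gray over 9 cells = 5372  → 5.0734
row 1: Σ corner-gray over 9 cells = 5118  → 4.8335
row 2: Σ corner-gray over 9 cells = 4574  → 4.3197
row 3: Σ corner-gray over 9 cells = 4698  → 4.4368
row 4: Σ corner-gray over 9 cells = 4195  → 3.9618
row 5: Σ corner-gray over 9 cells = 4531  → 4.2791
row 6: Σ corner-gray over 9 cells = 5631  → 5.3180
row 7: Σ corner-gray over 9 cells = 5678  → 5.3624
Σ rows: total corner-gray = 39797  → 37.5846 mm³

37.585


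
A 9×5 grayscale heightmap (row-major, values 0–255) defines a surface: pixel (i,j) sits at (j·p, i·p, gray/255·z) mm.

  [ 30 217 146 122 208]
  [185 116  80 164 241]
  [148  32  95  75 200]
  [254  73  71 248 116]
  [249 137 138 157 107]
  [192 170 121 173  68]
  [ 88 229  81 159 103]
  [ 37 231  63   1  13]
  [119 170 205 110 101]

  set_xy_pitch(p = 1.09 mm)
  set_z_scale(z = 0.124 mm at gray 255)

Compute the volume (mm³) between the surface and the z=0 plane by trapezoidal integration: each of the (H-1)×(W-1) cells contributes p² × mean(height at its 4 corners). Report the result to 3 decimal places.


height_mm = gray/255 × 0.124; cell vol = 1.09² × mean(4 corners)
unit = 1.09² × 0.124 / (4×255) = 0.000144436 mm³ per gray-sum
row 0: Σ corner-gray over 4 cells = 2354  → 0.3400
row 1: Σ corner-gray over 4 cells = 1898  → 0.2741
row 2: Σ corner-gray over 4 cells = 1906  → 0.2753
row 3: Σ corner-gray over 4 cells = 2374  → 0.3429
row 4: Σ corner-gray over 4 cells = 2408  → 0.3478
row 5: Σ corner-gray over 4 cells = 2317  → 0.3347
row 6: Σ corner-gray over 4 cells = 1769  → 0.2555
row 7: Σ corner-gray over 4 cells = 1830  → 0.2643
Σ rows: total corner-gray = 16856  → 2.4346 mm³

2.435


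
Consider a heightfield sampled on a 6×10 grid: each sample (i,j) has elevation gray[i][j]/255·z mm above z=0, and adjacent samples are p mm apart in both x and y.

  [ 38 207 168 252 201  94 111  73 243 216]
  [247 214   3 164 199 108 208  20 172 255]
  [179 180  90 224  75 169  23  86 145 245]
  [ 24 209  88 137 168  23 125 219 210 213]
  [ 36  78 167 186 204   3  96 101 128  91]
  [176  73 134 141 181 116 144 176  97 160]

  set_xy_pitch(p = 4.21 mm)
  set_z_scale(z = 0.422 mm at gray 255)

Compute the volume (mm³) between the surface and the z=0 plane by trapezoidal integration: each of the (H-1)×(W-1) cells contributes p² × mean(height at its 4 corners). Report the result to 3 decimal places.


height_mm = gray/255 × 0.422; cell vol = 4.21² × mean(4 corners)
unit = 4.21² × 0.422 / (4×255) = 0.00733291 mm³ per gray-sum
row 0: Σ corner-gray over 9 cells = 5630  → 41.2843
row 1: Σ corner-gray over 9 cells = 5086  → 37.2952
row 2: Σ corner-gray over 9 cells = 5003  → 36.6866
row 3: Σ corner-gray over 9 cells = 4648  → 34.0834
row 4: Σ corner-gray over 9 cells = 4513  → 33.0934
Σ rows: total corner-gray = 24880  → 182.4428 mm³

182.443


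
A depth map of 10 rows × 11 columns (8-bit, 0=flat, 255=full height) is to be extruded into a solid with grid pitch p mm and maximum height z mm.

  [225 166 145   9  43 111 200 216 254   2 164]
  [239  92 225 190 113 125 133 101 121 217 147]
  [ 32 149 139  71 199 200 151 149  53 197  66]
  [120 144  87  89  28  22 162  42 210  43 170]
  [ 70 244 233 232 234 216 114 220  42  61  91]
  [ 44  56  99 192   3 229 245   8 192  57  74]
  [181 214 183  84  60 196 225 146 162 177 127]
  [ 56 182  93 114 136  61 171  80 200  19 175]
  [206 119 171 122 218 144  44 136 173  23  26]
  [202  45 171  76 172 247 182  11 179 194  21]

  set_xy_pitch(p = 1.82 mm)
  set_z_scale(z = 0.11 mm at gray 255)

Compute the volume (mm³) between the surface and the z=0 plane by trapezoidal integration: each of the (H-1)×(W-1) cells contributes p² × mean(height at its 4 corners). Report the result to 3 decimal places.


height_mm = gray/255 × 0.11; cell vol = 1.82² × mean(4 corners)
unit = 1.82² × 0.11 / (4×255) = 0.00035722 mm³ per gray-sum
row 0: Σ corner-gray over 10 cells = 5701  → 2.0365
row 1: Σ corner-gray over 10 cells = 5734  → 2.0483
row 2: Σ corner-gray over 10 cells = 4658  → 1.6639
row 3: Σ corner-gray over 10 cells = 5297  → 1.8922
row 4: Σ corner-gray over 10 cells = 5633  → 2.0122
row 5: Σ corner-gray over 10 cells = 5482  → 1.9583
row 6: Σ corner-gray over 10 cells = 5545  → 1.9808
row 7: Σ corner-gray over 10 cells = 4875  → 1.7414
row 8: Σ corner-gray over 10 cells = 5309  → 1.8965
Σ rows: total corner-gray = 48234  → 17.2301 mm³

17.230
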